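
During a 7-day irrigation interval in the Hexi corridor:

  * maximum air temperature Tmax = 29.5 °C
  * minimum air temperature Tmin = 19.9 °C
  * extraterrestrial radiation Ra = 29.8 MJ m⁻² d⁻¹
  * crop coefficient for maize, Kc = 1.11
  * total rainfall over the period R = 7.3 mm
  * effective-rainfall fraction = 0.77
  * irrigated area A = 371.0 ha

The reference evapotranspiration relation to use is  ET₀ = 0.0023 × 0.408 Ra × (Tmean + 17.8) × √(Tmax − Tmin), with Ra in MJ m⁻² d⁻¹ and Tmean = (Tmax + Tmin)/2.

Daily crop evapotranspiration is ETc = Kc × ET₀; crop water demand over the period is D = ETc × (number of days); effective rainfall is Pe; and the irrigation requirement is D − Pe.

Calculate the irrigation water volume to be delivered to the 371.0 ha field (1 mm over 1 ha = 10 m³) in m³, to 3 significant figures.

Tmean = (29.5 + 19.9)/2 = 24.70 °C
0.408 Ra = 0.408 × 29.8 = 12.1584 mm/d equivalent
ET₀ = 0.0023 × 12.1584 × (24.70 + 17.8) × √9.6 = 0.0023 × 12.1584 × 42.50 × 3.0984 = 3.6824 mm/d
ETc = Kc × ET₀ = 1.11 × 3.6824 = 4.0875 mm/d
Crop demand D = ETc × 7 d = 4.0875 × 7 = 28.613 mm
Pe = 0.77 × 7.3 = 5.621 mm
D − Pe = 28.613 − 5.621 = 22.992 mm
Volume = 22.992 mm × 371.0 ha × 10 = 85300.3 m³

85300 m³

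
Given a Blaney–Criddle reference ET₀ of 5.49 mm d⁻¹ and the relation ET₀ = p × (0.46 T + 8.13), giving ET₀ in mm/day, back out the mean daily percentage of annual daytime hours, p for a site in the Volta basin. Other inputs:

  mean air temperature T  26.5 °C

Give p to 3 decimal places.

p = ET₀ / (0.46 T + 8.13) = 5.49 / (0.46 × 26.5 + 8.13) = 5.49 / 20.320 = 0.2702

0.270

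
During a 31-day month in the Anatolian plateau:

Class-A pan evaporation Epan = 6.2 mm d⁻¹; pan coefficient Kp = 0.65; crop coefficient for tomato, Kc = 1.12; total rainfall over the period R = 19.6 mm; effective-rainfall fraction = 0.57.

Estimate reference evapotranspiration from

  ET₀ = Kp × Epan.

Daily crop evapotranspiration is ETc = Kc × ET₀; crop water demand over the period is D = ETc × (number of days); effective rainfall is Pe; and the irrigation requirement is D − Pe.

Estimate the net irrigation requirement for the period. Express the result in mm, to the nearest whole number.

129 mm

ET₀ = 0.65 × 6.2 = 4.0300 mm/d
ETc = Kc × ET₀ = 1.12 × 4.0300 = 4.5136 mm/d
Crop demand D = ETc × 31 d = 4.5136 × 31 = 139.922 mm
Pe = 0.57 × 19.6 = 11.172 mm
D − Pe = 139.922 − 11.172 = 128.750 mm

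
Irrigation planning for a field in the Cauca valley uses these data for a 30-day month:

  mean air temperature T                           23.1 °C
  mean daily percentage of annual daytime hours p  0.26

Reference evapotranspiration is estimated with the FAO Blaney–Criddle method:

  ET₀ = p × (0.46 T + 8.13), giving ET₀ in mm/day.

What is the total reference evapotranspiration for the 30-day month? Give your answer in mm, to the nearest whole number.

146 mm

ET₀ = 0.26 × (0.46 × 23.1 + 8.13) = 0.26 × 18.756 = 4.8766 mm/d
Monthly total = 4.8766 × 30 = 146.298 mm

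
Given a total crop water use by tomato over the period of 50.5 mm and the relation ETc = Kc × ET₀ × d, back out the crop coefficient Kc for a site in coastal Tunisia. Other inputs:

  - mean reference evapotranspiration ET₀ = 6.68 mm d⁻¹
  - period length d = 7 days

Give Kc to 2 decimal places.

1.08

ETc = Kc × ET₀ × d  ⇒  Kc = ETc / (ET₀ × d)
Kc = 50.5 / (6.68 × 7) = 50.5 / 46.76 = 1.0800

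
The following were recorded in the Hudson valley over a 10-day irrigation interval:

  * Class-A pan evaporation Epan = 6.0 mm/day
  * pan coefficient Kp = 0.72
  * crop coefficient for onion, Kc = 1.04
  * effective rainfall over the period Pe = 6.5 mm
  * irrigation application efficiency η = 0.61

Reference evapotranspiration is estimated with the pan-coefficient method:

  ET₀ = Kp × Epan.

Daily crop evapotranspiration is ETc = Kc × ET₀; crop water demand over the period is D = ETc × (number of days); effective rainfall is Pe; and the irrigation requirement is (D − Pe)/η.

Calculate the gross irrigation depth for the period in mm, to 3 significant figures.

ET₀ = 0.72 × 6.0 = 4.3200 mm/d
ETc = Kc × ET₀ = 1.04 × 4.3200 = 4.4928 mm/d
Crop demand D = ETc × 10 d = 4.4928 × 10 = 44.928 mm
D − Pe = 44.928 − 6.5 = 38.428 mm
Gross irrigation = 38.428 / 0.61 = 62.997 mm

63.0 mm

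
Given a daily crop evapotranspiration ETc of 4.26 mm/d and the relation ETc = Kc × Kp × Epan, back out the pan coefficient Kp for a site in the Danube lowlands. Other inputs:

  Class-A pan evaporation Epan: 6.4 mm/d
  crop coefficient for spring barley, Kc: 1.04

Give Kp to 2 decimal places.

ETc = Kc × Kp × Epan  ⇒  Kp = ETc / (Kc × Epan)
Kp = 4.26 / (1.04 × 6.4) = 4.26 / 6.656 = 0.6400

0.64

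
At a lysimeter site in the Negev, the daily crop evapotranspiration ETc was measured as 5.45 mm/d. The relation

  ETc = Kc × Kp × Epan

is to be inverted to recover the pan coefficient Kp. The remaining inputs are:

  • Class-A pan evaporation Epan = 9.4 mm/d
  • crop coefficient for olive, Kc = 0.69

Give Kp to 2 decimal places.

0.84

ETc = Kc × Kp × Epan  ⇒  Kp = ETc / (Kc × Epan)
Kp = 5.45 / (0.69 × 9.4) = 5.45 / 6.486 = 0.8403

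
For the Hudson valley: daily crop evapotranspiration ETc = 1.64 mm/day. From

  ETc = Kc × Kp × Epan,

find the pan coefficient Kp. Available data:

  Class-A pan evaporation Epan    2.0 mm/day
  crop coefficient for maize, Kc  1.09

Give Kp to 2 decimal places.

ETc = Kc × Kp × Epan  ⇒  Kp = ETc / (Kc × Epan)
Kp = 1.64 / (1.09 × 2.0) = 1.64 / 2.180 = 0.7523

0.75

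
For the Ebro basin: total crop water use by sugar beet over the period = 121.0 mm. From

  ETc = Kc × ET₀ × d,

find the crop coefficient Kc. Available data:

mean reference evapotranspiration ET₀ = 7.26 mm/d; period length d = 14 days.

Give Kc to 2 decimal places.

1.19

ETc = Kc × ET₀ × d  ⇒  Kc = ETc / (ET₀ × d)
Kc = 121.0 / (7.26 × 14) = 121.0 / 101.64 = 1.1905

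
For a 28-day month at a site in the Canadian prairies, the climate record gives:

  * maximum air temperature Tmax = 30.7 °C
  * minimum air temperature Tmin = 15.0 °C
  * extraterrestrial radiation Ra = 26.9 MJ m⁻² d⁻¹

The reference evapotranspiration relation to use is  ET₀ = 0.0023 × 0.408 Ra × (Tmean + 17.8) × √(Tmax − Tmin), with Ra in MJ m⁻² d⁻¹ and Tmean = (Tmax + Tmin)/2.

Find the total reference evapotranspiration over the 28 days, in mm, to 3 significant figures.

114 mm

Tmean = (30.7 + 15.0)/2 = 22.85 °C
0.408 Ra = 0.408 × 26.9 = 10.9752 mm/d equivalent
ET₀ = 0.0023 × 10.9752 × (22.85 + 17.8) × √15.7 = 0.0023 × 10.9752 × 40.65 × 3.9623 = 4.0658 mm/d
Over 28 days: 4.0658 × 28 = 113.842 mm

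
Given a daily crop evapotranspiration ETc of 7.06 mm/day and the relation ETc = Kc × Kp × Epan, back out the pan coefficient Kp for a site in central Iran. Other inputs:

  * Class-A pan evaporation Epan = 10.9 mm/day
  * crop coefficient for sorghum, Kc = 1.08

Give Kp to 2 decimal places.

ETc = Kc × Kp × Epan  ⇒  Kp = ETc / (Kc × Epan)
Kp = 7.06 / (1.08 × 10.9) = 7.06 / 11.772 = 0.5997

0.60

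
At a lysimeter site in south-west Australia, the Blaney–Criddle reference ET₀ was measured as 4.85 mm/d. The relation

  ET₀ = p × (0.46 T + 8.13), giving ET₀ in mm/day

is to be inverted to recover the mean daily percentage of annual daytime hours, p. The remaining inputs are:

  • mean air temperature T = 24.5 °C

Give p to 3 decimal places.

0.250

p = ET₀ / (0.46 T + 8.13) = 4.85 / (0.46 × 24.5 + 8.13) = 4.85 / 19.400 = 0.2500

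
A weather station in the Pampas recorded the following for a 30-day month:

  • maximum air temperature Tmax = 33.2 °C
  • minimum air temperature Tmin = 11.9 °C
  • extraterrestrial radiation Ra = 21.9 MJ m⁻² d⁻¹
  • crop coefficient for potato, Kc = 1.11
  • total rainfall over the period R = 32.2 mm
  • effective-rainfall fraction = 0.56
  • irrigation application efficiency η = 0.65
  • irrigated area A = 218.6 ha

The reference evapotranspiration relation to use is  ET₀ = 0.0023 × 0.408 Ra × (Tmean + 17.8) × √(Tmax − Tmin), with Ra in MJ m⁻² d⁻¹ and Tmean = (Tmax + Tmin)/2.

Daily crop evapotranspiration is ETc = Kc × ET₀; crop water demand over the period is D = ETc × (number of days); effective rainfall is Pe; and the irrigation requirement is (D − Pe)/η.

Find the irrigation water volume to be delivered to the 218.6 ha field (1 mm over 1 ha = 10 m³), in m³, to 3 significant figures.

368000 m³

Tmean = (33.2 + 11.9)/2 = 22.55 °C
0.408 Ra = 0.408 × 21.9 = 8.9352 mm/d equivalent
ET₀ = 0.0023 × 8.9352 × (22.55 + 17.8) × √21.3 = 0.0023 × 8.9352 × 40.35 × 4.6152 = 3.8271 mm/d
ETc = Kc × ET₀ = 1.11 × 3.8271 = 4.2481 mm/d
Crop demand D = ETc × 30 d = 4.2481 × 30 = 127.443 mm
Pe = 0.56 × 32.2 = 18.032 mm
D − Pe = 127.443 − 18.032 = 109.411 mm
Gross irrigation = 109.411 / 0.65 = 168.325 mm
Volume = 168.325 mm × 218.6 ha × 10 = 367958.5 m³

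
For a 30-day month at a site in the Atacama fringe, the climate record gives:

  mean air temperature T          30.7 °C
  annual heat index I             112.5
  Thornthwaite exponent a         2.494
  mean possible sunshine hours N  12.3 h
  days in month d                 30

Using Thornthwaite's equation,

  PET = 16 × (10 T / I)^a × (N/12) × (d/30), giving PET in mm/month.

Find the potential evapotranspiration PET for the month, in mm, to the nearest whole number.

201 mm

10T/I = 10 × 30.7 / 112.5 = 2.7289
(10T/I)^a = 2.7289^2.494 = 12.2279
Uncorrected PET = 16 × 12.2279 = 195.646 mm
Correction = (N/12)(d/30) = (12.3/12)(30/30) = 1.0250
PET = 195.646 × 1.0250 = 200.537 mm/month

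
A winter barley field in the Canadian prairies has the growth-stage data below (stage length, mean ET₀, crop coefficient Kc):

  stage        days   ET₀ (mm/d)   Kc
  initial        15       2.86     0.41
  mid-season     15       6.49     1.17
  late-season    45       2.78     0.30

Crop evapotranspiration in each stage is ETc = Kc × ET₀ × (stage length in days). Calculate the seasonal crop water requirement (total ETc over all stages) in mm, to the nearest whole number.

initial: 0.41 × 2.86 × 15 = 17.59 mm
mid-season: 1.17 × 6.49 × 15 = 113.90 mm
late-season: 0.30 × 2.78 × 45 = 37.53 mm
Seasonal total = 169.02 mm

169 mm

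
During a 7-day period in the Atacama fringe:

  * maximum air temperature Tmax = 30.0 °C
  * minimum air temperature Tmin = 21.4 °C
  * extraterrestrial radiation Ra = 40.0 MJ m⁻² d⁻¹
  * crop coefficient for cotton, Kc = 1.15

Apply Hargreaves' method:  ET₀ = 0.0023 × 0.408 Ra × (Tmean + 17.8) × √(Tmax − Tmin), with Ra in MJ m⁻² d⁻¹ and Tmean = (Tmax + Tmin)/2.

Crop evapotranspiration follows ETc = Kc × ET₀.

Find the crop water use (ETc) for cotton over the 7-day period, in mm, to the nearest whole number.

Tmean = (30.0 + 21.4)/2 = 25.70 °C
0.408 Ra = 0.408 × 40.0 = 16.3200 mm/d equivalent
ET₀ = 0.0023 × 16.3200 × (25.70 + 17.8) × √8.6 = 0.0023 × 16.3200 × 43.50 × 2.9326 = 4.7884 mm/d
ETc = Kc × ET₀ = 1.15 × 4.7884 = 5.5067 mm/d
Over 7 days: 5.5067 × 7 = 38.547 mm

39 mm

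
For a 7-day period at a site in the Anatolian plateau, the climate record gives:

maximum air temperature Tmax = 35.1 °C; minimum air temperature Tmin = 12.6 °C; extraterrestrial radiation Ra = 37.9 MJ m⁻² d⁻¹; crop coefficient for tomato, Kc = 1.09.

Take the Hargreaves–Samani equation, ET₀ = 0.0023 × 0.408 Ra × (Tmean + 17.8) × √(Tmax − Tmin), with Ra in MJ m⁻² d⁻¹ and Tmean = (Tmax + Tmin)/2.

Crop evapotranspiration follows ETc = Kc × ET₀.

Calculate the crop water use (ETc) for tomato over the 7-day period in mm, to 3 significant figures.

53.6 mm

Tmean = (35.1 + 12.6)/2 = 23.85 °C
0.408 Ra = 0.408 × 37.9 = 15.4632 mm/d equivalent
ET₀ = 0.0023 × 15.4632 × (23.85 + 17.8) × √22.5 = 0.0023 × 15.4632 × 41.65 × 4.7434 = 7.0264 mm/d
ETc = Kc × ET₀ = 1.09 × 7.0264 = 7.6588 mm/d
Over 7 days: 7.6588 × 7 = 53.612 mm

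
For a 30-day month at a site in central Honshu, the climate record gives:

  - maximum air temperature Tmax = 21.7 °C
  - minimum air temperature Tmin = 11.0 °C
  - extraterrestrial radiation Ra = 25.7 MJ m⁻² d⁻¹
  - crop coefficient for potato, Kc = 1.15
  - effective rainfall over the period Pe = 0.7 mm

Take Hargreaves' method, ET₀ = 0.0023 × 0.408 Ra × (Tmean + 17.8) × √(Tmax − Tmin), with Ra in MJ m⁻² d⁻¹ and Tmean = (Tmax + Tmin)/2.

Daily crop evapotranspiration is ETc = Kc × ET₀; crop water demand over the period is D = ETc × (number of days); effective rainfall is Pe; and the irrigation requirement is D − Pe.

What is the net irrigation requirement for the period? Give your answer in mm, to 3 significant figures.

92.2 mm

Tmean = (21.7 + 11.0)/2 = 16.35 °C
0.408 Ra = 0.408 × 25.7 = 10.4856 mm/d equivalent
ET₀ = 0.0023 × 10.4856 × (16.35 + 17.8) × √10.7 = 0.0023 × 10.4856 × 34.15 × 3.2711 = 2.6940 mm/d
ETc = Kc × ET₀ = 1.15 × 2.6940 = 3.0981 mm/d
Crop demand D = ETc × 30 d = 3.0981 × 30 = 92.943 mm
D − Pe = 92.943 − 0.7 = 92.243 mm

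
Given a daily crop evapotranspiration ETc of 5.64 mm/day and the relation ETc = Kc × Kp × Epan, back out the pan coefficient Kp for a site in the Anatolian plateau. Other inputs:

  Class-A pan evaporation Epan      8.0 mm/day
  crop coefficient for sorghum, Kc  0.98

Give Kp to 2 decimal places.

ETc = Kc × Kp × Epan  ⇒  Kp = ETc / (Kc × Epan)
Kp = 5.64 / (0.98 × 8.0) = 5.64 / 7.840 = 0.7194

0.72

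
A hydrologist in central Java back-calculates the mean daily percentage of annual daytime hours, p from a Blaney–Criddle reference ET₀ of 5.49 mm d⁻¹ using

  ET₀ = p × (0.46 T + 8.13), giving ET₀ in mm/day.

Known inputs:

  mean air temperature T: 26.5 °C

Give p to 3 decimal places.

0.270

p = ET₀ / (0.46 T + 8.13) = 5.49 / (0.46 × 26.5 + 8.13) = 5.49 / 20.320 = 0.2702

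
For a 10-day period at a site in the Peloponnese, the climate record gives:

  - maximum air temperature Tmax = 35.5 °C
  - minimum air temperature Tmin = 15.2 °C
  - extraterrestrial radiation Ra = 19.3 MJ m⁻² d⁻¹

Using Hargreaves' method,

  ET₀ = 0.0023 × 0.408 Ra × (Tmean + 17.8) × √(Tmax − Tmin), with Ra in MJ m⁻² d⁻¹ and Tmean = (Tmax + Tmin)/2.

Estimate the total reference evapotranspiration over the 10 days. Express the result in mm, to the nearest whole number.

Tmean = (35.5 + 15.2)/2 = 25.35 °C
0.408 Ra = 0.408 × 19.3 = 7.8744 mm/d equivalent
ET₀ = 0.0023 × 7.8744 × (25.35 + 17.8) × √20.3 = 0.0023 × 7.8744 × 43.15 × 4.5056 = 3.5211 mm/d
Over 10 days: 3.5211 × 10 = 35.211 mm

35 mm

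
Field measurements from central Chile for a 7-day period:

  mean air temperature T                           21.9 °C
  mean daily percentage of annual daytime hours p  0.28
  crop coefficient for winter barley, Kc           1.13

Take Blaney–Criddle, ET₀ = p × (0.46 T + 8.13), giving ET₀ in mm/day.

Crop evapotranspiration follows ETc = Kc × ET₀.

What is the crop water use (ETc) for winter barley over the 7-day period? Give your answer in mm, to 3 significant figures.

ET₀ = 0.28 × (0.46 × 21.9 + 8.13) = 0.28 × 18.204 = 5.0971 mm/d
ETc = Kc × ET₀ = 1.13 × 5.0971 = 5.7597 mm/d
Over 7 days: 5.7597 × 7 = 40.318 mm

40.3 mm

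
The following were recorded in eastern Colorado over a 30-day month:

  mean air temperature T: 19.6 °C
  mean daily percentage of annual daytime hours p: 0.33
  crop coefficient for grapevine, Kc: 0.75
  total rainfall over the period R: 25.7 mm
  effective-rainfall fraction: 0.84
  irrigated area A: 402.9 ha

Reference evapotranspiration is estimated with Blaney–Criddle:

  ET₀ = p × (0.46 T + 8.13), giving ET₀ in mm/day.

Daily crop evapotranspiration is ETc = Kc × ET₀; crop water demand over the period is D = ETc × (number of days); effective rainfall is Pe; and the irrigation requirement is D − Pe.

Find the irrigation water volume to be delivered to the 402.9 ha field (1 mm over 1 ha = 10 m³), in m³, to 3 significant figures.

ET₀ = 0.33 × (0.46 × 19.6 + 8.13) = 0.33 × 17.146 = 5.6582 mm/d
ETc = Kc × ET₀ = 0.75 × 5.6582 = 4.2437 mm/d
Crop demand D = ETc × 30 d = 4.2437 × 30 = 127.311 mm
Pe = 0.84 × 25.7 = 21.588 mm
D − Pe = 127.311 − 21.588 = 105.723 mm
Volume = 105.723 mm × 402.9 ha × 10 = 425958.0 m³

426000 m³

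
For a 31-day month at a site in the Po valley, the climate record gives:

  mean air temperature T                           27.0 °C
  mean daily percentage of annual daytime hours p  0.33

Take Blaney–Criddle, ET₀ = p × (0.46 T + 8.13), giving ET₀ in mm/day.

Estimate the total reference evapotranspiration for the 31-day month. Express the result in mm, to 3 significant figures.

210 mm

ET₀ = 0.33 × (0.46 × 27.0 + 8.13) = 0.33 × 20.550 = 6.7815 mm/d
Monthly total = 6.7815 × 31 = 210.227 mm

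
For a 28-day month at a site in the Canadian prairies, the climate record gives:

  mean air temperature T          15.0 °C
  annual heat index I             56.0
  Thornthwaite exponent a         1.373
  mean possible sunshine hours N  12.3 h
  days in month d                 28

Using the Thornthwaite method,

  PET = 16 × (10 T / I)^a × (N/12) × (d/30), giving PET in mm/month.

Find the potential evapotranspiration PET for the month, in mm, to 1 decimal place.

10T/I = 10 × 15.0 / 56.0 = 2.6786
(10T/I)^a = 2.6786^1.373 = 3.8683
Uncorrected PET = 16 × 3.8683 = 61.893 mm
Correction = (N/12)(d/30) = (12.3/12)(28/30) = 0.9567
PET = 61.893 × 0.9567 = 59.213 mm/month

59.2 mm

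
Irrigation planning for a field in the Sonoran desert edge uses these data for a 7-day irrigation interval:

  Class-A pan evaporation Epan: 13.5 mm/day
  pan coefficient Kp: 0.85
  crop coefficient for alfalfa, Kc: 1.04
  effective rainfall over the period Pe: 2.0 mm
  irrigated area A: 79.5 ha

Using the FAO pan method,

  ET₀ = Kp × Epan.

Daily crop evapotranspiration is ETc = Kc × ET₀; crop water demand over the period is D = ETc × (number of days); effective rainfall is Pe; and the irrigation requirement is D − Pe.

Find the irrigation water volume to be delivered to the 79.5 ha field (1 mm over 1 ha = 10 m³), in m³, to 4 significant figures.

64820 m³

ET₀ = 0.85 × 13.5 = 11.4750 mm/d
ETc = Kc × ET₀ = 1.04 × 11.4750 = 11.9340 mm/d
Crop demand D = ETc × 7 d = 11.9340 × 7 = 83.538 mm
D − Pe = 83.538 − 2.0 = 81.538 mm
Volume = 81.538 mm × 79.5 ha × 10 = 64822.7 m³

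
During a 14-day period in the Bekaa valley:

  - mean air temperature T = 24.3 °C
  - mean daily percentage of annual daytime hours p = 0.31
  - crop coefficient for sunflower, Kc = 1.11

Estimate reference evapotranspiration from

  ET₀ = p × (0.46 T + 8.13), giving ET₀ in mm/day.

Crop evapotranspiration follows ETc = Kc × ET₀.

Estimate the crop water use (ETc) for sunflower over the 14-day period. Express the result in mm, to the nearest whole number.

ET₀ = 0.31 × (0.46 × 24.3 + 8.13) = 0.31 × 19.308 = 5.9855 mm/d
ETc = Kc × ET₀ = 1.11 × 5.9855 = 6.6439 mm/d
Over 14 days: 6.6439 × 14 = 93.015 mm

93 mm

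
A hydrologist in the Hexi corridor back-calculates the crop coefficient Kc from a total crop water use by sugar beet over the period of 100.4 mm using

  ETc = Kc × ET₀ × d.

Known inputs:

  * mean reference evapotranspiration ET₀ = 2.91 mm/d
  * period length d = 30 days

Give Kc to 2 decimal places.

1.15

ETc = Kc × ET₀ × d  ⇒  Kc = ETc / (ET₀ × d)
Kc = 100.4 / (2.91 × 30) = 100.4 / 87.30 = 1.1501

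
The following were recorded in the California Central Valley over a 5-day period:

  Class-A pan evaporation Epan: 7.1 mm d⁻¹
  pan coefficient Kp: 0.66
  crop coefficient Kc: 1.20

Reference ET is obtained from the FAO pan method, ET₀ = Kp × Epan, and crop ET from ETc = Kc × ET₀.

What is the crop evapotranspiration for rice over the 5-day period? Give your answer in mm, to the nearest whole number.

28 mm

ET₀ = 0.66 × 7.1 = 4.6860 mm/d
ETc = Kc × ET₀ = 1.20 × 4.6860 = 5.6232 mm/d
Over 5 days: 5.6232 × 5 = 28.116 mm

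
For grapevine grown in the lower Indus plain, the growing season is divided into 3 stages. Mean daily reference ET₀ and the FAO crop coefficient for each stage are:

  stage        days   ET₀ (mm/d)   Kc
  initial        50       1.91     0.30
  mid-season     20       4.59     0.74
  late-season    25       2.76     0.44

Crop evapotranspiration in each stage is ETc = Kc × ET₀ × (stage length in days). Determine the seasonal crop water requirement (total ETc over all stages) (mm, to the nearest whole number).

127 mm

initial: 0.30 × 1.91 × 50 = 28.65 mm
mid-season: 0.74 × 4.59 × 20 = 67.93 mm
late-season: 0.44 × 2.76 × 25 = 30.36 mm
Seasonal total = 126.94 mm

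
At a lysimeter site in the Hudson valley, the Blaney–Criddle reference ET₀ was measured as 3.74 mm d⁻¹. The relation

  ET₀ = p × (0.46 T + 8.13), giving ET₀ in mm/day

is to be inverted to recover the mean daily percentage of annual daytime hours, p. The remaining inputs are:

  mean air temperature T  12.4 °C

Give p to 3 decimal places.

p = ET₀ / (0.46 T + 8.13) = 3.74 / (0.46 × 12.4 + 8.13) = 3.74 / 13.834 = 0.2703

0.270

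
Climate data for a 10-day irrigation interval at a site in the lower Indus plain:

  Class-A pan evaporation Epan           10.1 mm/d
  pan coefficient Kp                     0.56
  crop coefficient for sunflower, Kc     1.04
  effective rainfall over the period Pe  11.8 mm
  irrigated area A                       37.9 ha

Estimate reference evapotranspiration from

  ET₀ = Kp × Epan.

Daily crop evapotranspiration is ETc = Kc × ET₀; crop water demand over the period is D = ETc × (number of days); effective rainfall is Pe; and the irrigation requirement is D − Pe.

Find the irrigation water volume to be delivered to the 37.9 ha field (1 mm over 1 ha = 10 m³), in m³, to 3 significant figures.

ET₀ = 0.56 × 10.1 = 5.6560 mm/d
ETc = Kc × ET₀ = 1.04 × 5.6560 = 5.8822 mm/d
Crop demand D = ETc × 10 d = 5.8822 × 10 = 58.822 mm
D − Pe = 58.822 − 11.8 = 47.022 mm
Volume = 47.022 mm × 37.9 ha × 10 = 17821.3 m³

17800 m³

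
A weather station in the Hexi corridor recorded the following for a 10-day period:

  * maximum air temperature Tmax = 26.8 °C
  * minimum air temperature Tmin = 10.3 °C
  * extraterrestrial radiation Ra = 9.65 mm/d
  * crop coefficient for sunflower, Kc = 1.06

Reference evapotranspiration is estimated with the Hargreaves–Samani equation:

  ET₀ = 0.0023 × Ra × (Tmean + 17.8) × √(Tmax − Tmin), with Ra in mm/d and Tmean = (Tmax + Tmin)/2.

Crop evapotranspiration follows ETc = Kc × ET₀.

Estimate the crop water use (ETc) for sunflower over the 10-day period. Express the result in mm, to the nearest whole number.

Tmean = (26.8 + 10.3)/2 = 18.55 °C
ET₀ = 0.0023 × 9.65 × (18.55 + 17.8) × √16.5 = 0.0023 × 9.65 × 36.35 × 4.0620 = 3.2772 mm/d
ETc = Kc × ET₀ = 1.06 × 3.2772 = 3.4738 mm/d
Over 10 days: 3.4738 × 10 = 34.738 mm

35 mm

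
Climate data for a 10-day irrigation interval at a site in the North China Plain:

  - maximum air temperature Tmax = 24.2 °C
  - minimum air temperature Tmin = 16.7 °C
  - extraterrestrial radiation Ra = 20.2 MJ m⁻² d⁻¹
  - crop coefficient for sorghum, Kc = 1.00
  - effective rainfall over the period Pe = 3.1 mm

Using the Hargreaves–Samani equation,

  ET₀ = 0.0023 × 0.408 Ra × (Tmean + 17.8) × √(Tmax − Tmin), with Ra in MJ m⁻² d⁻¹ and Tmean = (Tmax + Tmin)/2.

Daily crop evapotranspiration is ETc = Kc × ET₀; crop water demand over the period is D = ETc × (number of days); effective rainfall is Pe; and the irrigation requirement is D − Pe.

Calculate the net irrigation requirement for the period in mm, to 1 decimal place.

Tmean = (24.2 + 16.7)/2 = 20.45 °C
0.408 Ra = 0.408 × 20.2 = 8.2416 mm/d equivalent
ET₀ = 0.0023 × 8.2416 × (20.45 + 17.8) × √7.5 = 0.0023 × 8.2416 × 38.25 × 2.7386 = 1.9856 mm/d
ETc = Kc × ET₀ = 1.00 × 1.9856 = 1.9856 mm/d
Crop demand D = ETc × 10 d = 1.9856 × 10 = 19.856 mm
D − Pe = 19.856 − 3.1 = 16.756 mm

16.8 mm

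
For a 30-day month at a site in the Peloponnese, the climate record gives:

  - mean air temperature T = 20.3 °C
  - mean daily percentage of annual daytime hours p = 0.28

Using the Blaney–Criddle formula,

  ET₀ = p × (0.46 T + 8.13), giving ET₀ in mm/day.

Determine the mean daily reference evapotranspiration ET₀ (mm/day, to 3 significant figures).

ET₀ = 0.28 × (0.46 × 20.3 + 8.13) = 0.28 × 17.468 = 4.8910 mm/d

4.89 mm/day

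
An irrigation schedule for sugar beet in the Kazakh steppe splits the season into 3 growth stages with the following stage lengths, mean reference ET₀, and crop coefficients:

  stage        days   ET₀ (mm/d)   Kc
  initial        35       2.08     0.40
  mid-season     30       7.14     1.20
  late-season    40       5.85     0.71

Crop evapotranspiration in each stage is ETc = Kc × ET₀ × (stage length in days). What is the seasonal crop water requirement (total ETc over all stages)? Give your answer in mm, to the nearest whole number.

452 mm

initial: 0.40 × 2.08 × 35 = 29.12 mm
mid-season: 1.20 × 7.14 × 30 = 257.04 mm
late-season: 0.71 × 5.85 × 40 = 166.14 mm
Seasonal total = 452.30 mm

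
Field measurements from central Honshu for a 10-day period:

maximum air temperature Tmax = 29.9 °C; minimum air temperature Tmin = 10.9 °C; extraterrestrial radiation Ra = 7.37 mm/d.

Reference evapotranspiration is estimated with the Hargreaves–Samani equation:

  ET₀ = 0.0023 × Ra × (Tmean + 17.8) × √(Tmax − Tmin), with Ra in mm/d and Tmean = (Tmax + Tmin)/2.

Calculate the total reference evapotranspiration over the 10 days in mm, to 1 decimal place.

Tmean = (29.9 + 10.9)/2 = 20.40 °C
ET₀ = 0.0023 × 7.37 × (20.40 + 17.8) × √19.0 = 0.0023 × 7.37 × 38.20 × 4.3589 = 2.8225 mm/d
Over 10 days: 2.8225 × 10 = 28.225 mm

28.2 mm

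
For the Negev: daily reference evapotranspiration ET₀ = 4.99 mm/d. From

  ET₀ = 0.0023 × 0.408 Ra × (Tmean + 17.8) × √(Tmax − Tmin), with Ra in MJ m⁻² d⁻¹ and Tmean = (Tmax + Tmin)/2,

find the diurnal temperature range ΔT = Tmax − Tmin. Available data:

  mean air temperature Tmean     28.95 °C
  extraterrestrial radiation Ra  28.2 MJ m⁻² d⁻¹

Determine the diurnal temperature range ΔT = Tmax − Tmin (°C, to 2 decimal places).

16.27 °C

√ΔT = ET₀ / [0.0023 × 0.408 × Ra × (Tmean+17.8)] = 4.99 / (0.0023 × 11.5056 × 46.75) = 4.0335
ΔT = 4.0335² = 16.269 °C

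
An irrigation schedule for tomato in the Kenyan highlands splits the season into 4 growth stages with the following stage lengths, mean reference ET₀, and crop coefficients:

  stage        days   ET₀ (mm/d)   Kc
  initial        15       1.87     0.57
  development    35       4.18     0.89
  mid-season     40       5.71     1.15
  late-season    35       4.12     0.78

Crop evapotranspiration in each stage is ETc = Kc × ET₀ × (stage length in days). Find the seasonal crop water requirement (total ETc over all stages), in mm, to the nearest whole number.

521 mm

initial: 0.57 × 1.87 × 15 = 15.99 mm
development: 0.89 × 4.18 × 35 = 130.21 mm
mid-season: 1.15 × 5.71 × 40 = 262.66 mm
late-season: 0.78 × 4.12 × 35 = 112.48 mm
Seasonal total = 521.34 mm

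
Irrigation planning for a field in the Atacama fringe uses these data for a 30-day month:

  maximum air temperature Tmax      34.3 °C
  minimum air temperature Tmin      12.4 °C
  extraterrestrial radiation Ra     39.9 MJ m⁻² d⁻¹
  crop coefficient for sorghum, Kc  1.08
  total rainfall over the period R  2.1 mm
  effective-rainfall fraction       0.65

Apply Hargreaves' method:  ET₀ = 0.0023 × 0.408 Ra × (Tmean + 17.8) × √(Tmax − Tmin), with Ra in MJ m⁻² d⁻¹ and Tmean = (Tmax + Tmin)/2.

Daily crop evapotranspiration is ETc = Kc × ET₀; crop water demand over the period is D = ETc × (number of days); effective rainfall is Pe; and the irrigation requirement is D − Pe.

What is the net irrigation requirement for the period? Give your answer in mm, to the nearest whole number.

232 mm

Tmean = (34.3 + 12.4)/2 = 23.35 °C
0.408 Ra = 0.408 × 39.9 = 16.2792 mm/d equivalent
ET₀ = 0.0023 × 16.2792 × (23.35 + 17.8) × √21.9 = 0.0023 × 16.2792 × 41.15 × 4.6797 = 7.2102 mm/d
ETc = Kc × ET₀ = 1.08 × 7.2102 = 7.7870 mm/d
Crop demand D = ETc × 30 d = 7.7870 × 30 = 233.610 mm
Pe = 0.65 × 2.1 = 1.365 mm
D − Pe = 233.610 − 1.365 = 232.245 mm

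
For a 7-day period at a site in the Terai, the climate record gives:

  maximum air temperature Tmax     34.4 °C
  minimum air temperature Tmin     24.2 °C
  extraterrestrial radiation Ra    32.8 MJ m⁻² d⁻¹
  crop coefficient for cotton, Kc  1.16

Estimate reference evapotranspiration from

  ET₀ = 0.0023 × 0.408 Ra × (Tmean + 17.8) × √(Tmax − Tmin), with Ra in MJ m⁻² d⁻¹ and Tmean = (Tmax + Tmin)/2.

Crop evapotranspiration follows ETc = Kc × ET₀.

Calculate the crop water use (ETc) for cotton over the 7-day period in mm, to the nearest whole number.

38 mm

Tmean = (34.4 + 24.2)/2 = 29.30 °C
0.408 Ra = 0.408 × 32.8 = 13.3824 mm/d equivalent
ET₀ = 0.0023 × 13.3824 × (29.30 + 17.8) × √10.2 = 0.0023 × 13.3824 × 47.10 × 3.1937 = 4.6300 mm/d
ETc = Kc × ET₀ = 1.16 × 4.6300 = 5.3708 mm/d
Over 7 days: 5.3708 × 7 = 37.596 mm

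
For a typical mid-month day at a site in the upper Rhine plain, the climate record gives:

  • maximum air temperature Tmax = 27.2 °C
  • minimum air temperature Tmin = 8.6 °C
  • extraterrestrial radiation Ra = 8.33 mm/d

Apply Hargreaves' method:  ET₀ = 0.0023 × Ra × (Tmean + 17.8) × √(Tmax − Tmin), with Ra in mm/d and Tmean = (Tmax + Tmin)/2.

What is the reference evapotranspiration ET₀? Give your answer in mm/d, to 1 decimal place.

2.9 mm/d

Tmean = (27.2 + 8.6)/2 = 17.90 °C
ET₀ = 0.0023 × 8.33 × (17.90 + 17.8) × √18.6 = 0.0023 × 8.33 × 35.70 × 4.3128 = 2.9499 mm/d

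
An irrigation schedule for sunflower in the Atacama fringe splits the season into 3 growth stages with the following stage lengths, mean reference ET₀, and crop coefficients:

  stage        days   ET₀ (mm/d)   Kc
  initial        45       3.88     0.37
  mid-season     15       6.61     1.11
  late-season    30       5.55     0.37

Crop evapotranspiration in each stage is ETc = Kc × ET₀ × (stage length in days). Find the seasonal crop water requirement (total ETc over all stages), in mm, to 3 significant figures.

236 mm

initial: 0.37 × 3.88 × 45 = 64.60 mm
mid-season: 1.11 × 6.61 × 15 = 110.06 mm
late-season: 0.37 × 5.55 × 30 = 61.61 mm
Seasonal total = 236.27 mm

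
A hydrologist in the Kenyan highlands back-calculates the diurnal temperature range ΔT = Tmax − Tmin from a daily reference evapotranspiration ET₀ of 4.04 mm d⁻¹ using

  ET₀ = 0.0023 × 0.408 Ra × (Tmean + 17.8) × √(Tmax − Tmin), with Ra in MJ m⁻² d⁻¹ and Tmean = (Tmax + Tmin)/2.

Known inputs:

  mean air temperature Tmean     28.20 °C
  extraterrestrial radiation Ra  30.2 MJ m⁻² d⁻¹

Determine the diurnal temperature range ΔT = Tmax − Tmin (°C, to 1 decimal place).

9.6 °C

√ΔT = ET₀ / [0.0023 × 0.408 × Ra × (Tmean+17.8)] = 4.04 / (0.0023 × 12.3216 × 46.00) = 3.0991
ΔT = 3.0991² = 9.604 °C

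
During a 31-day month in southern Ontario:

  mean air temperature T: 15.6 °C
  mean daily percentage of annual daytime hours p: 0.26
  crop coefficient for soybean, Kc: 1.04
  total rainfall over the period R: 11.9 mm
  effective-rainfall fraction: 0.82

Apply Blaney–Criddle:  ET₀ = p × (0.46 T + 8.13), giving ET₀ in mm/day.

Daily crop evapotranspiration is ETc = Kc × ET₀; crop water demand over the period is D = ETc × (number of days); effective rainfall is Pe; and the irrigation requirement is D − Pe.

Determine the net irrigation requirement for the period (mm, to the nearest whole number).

119 mm

ET₀ = 0.26 × (0.46 × 15.6 + 8.13) = 0.26 × 15.306 = 3.9796 mm/d
ETc = Kc × ET₀ = 1.04 × 3.9796 = 4.1388 mm/d
Crop demand D = ETc × 31 d = 4.1388 × 31 = 128.303 mm
Pe = 0.82 × 11.9 = 9.758 mm
D − Pe = 128.303 − 9.758 = 118.545 mm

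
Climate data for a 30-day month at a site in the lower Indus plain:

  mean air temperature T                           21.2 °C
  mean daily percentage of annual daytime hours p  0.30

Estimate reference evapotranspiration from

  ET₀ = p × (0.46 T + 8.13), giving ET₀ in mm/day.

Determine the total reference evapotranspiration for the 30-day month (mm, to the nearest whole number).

ET₀ = 0.30 × (0.46 × 21.2 + 8.13) = 0.30 × 17.882 = 5.3646 mm/d
Monthly total = 5.3646 × 30 = 160.938 mm

161 mm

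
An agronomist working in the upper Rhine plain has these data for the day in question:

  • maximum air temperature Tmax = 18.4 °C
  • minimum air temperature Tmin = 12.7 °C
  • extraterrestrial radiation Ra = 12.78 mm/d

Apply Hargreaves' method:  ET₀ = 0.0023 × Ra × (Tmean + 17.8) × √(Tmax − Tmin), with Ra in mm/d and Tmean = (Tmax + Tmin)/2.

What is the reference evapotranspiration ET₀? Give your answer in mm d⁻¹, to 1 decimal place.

2.3 mm d⁻¹

Tmean = (18.4 + 12.7)/2 = 15.55 °C
ET₀ = 0.0023 × 12.78 × (15.55 + 17.8) × √5.7 = 0.0023 × 12.78 × 33.35 × 2.3875 = 2.3404 mm/d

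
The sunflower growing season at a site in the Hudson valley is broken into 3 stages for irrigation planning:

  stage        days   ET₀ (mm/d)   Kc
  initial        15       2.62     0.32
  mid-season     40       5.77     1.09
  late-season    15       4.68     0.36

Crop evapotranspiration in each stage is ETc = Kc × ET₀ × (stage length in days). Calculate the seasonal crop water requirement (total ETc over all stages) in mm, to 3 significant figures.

initial: 0.32 × 2.62 × 15 = 12.58 mm
mid-season: 1.09 × 5.77 × 40 = 251.57 mm
late-season: 0.36 × 4.68 × 15 = 25.27 mm
Seasonal total = 289.42 mm

289 mm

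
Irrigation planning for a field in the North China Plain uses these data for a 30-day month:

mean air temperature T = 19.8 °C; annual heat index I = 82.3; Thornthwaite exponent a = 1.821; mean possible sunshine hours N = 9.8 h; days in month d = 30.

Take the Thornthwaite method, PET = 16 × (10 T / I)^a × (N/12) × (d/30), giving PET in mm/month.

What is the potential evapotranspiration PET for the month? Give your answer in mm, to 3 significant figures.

10T/I = 10 × 19.8 / 82.3 = 2.4058
(10T/I)^a = 2.4058^1.821 = 4.9462
Uncorrected PET = 16 × 4.9462 = 79.139 mm
Correction = (N/12)(d/30) = (9.8/12)(30/30) = 0.8167
PET = 79.139 × 0.8167 = 64.633 mm/month

64.6 mm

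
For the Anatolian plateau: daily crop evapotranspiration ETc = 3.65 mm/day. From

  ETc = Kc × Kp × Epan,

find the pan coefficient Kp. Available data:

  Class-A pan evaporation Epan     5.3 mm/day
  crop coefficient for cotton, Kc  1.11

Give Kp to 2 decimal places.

0.62

ETc = Kc × Kp × Epan  ⇒  Kp = ETc / (Kc × Epan)
Kp = 3.65 / (1.11 × 5.3) = 3.65 / 5.883 = 0.6204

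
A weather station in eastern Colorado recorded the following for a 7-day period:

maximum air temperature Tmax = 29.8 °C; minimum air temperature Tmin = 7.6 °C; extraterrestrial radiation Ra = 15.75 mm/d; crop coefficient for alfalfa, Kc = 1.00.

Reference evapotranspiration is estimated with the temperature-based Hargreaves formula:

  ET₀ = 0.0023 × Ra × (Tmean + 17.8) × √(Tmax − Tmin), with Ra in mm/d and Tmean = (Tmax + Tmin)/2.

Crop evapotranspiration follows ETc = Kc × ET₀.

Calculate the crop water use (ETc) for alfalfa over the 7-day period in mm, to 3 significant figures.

43.6 mm

Tmean = (29.8 + 7.6)/2 = 18.70 °C
ET₀ = 0.0023 × 15.75 × (18.70 + 17.8) × √22.2 = 0.0023 × 15.75 × 36.50 × 4.7117 = 6.2299 mm/d
ETc = Kc × ET₀ = 1.00 × 6.2299 = 6.2299 mm/d
Over 7 days: 6.2299 × 7 = 43.609 mm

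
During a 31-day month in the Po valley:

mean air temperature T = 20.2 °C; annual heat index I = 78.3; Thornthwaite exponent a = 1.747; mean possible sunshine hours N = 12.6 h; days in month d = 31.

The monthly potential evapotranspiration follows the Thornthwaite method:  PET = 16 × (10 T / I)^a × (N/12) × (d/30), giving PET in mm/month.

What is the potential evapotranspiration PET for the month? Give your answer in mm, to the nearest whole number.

91 mm

10T/I = 10 × 20.2 / 78.3 = 2.5798
(10T/I)^a = 2.5798^1.747 = 5.2365
Uncorrected PET = 16 × 5.2365 = 83.784 mm
Correction = (N/12)(d/30) = (12.6/12)(31/30) = 1.0850
PET = 83.784 × 1.0850 = 90.906 mm/month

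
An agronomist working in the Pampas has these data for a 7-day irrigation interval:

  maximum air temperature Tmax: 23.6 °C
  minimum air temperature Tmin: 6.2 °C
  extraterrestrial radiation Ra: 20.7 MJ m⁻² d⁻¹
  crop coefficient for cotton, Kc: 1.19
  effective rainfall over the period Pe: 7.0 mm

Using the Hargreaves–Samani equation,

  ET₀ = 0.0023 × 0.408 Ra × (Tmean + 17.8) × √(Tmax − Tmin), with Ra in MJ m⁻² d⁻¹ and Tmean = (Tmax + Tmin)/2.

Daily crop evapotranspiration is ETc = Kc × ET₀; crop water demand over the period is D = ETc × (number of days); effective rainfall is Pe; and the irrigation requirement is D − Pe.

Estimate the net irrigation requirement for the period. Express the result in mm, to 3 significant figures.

Tmean = (23.6 + 6.2)/2 = 14.90 °C
0.408 Ra = 0.408 × 20.7 = 8.4456 mm/d equivalent
ET₀ = 0.0023 × 8.4456 × (14.90 + 17.8) × √17.4 = 0.0023 × 8.4456 × 32.70 × 4.1713 = 2.6496 mm/d
ETc = Kc × ET₀ = 1.19 × 2.6496 = 3.1530 mm/d
Crop demand D = ETc × 7 d = 3.1530 × 7 = 22.071 mm
D − Pe = 22.071 − 7.0 = 15.071 mm

15.1 mm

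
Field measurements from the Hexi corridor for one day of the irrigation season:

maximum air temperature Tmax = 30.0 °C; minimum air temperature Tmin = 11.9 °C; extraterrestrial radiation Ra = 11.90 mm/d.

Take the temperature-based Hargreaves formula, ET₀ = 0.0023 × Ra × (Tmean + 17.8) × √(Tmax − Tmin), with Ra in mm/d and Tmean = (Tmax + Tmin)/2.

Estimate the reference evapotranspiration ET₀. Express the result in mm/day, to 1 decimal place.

Tmean = (30.0 + 11.9)/2 = 20.95 °C
ET₀ = 0.0023 × 11.90 × (20.95 + 17.8) × √18.1 = 0.0023 × 11.90 × 38.75 × 4.2544 = 4.5122 mm/d

4.5 mm/day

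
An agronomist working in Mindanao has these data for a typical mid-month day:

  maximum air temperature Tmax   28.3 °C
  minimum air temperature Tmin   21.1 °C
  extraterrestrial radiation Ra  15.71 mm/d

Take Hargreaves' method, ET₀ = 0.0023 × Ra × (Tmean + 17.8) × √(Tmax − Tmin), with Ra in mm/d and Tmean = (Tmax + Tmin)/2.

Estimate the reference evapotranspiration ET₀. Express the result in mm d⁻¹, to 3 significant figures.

4.12 mm d⁻¹

Tmean = (28.3 + 21.1)/2 = 24.70 °C
ET₀ = 0.0023 × 15.71 × (24.70 + 17.8) × √7.2 = 0.0023 × 15.71 × 42.50 × 2.6833 = 4.1206 mm/d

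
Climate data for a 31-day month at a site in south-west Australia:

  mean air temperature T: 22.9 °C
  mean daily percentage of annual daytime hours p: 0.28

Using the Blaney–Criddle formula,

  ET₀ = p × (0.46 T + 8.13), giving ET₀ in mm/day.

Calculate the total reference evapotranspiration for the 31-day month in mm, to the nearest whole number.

ET₀ = 0.28 × (0.46 × 22.9 + 8.13) = 0.28 × 18.664 = 5.2259 mm/d
Monthly total = 5.2259 × 31 = 162.003 mm

162 mm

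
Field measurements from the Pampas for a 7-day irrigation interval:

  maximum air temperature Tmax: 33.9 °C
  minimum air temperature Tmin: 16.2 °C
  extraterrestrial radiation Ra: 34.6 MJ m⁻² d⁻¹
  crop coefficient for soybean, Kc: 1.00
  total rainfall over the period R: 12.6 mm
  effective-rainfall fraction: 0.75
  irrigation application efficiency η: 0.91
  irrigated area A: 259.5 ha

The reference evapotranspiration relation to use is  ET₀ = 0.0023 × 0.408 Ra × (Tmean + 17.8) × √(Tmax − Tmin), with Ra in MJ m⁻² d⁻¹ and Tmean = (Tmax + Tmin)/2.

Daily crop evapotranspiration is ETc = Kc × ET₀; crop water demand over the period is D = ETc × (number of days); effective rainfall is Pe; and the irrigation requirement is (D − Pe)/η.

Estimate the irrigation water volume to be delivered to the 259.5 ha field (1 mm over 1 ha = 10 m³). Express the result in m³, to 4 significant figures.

89890 m³

Tmean = (33.9 + 16.2)/2 = 25.05 °C
0.408 Ra = 0.408 × 34.6 = 14.1168 mm/d equivalent
ET₀ = 0.0023 × 14.1168 × (25.05 + 17.8) × √17.7 = 0.0023 × 14.1168 × 42.85 × 4.2071 = 5.8533 mm/d
ETc = Kc × ET₀ = 1.00 × 5.8533 = 5.8533 mm/d
Crop demand D = ETc × 7 d = 5.8533 × 7 = 40.973 mm
Pe = 0.75 × 12.6 = 9.450 mm
D − Pe = 40.973 − 9.450 = 31.523 mm
Gross irrigation = 31.523 / 0.91 = 34.641 mm
Volume = 34.641 mm × 259.5 ha × 10 = 89893.4 m³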